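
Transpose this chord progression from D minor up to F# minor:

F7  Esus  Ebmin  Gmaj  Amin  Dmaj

A7 G#sus Gmin Bmaj C#min F#maj

D minor up to F# minor is a major third; each chord root moves by that interval while the quality stays the same.
F7: root F up a major third → A, giving A7.
Esus: root E up a major third → G#, giving G#sus.
Ebmin: root Eb up a major third → G, giving Gmin.
Gmaj: root G up a major third → B, giving Bmaj.
Amin: root A up a major third → C#, giving C#min.
Dmaj: root D up a major third → F#, giving F#maj.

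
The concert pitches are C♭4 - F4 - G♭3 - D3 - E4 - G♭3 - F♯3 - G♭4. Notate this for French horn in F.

Gb4 C5 Db4 A3 B4 Db4 C#4 Db5

Written C4 sounds as F3 on the French horn in F, so concert pitches are written a perfect fifth up.
Cb4 to Gb4
F4 to C5
Gb3 to Db4
D3 to A3
E4 to B4
Gb3 to Db4
F#3 to C#4
Gb4 to Db5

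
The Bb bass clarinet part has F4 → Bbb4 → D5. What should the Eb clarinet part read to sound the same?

First find concert pitch: the Bb bass clarinet sounds a major ninth below written, so F4 Bbb4 D5 sounds Eb3 Abb3 C4.
Then write for Eb clarinet: it sounds a minor third above written, so the part must be a minor third below concert.
Eb3 → C3
Abb3 → Fb3
C4 → A3

C3 Fb3 A3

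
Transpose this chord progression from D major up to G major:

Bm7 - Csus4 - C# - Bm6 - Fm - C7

Em7 Fsus4 F# Em6 Bbm F7

D major up to G major is a perfect fourth; each chord root moves by that interval while the quality stays the same.
Bm7: root B up a perfect fourth → E, giving Em7.
Csus4: root C up a perfect fourth → F, giving Fsus4.
C#: root C# up a perfect fourth → F#, giving F#.
Bm6: root B up a perfect fourth → E, giving Em6.
Fm: root F up a perfect fourth → Bb, giving Bbm.
C7: root C up a perfect fourth → F, giving F7.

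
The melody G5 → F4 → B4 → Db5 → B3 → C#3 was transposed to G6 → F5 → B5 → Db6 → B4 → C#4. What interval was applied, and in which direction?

up a perfect octave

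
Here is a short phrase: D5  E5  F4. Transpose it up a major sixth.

D5 → B5
E5 → C#6
F4 → D5

B5 C#6 D5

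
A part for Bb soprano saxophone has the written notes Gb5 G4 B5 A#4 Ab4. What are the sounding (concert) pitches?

Written C4 on the Bb soprano saxophone sounds as Bb3, a major second lower; apply that shift to every note.
Gb5 gives Fb5
G4 gives F4
B5 gives A5
A#4 gives G#4
Ab4 gives Gb4

Fb5 F4 A5 G#4 Gb4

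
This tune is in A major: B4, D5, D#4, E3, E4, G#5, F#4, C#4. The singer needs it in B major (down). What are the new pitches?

C#4 E4 E#3 F#2 F#3 A#4 G#3 D#3

From A down to B is a minor seventh; apply that to each pitch.
B4 gives C#4
D5 gives E4
D#4 gives E#3
E3 gives F#2
E4 gives F#3
G#5 gives A#4
F#4 gives G#3
C#4 gives D#3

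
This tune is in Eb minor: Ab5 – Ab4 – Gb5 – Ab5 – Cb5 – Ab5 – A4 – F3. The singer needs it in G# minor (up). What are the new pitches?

C#6 C#5 B5 C#6 E5 C#6 C##5 A#3

From Eb up to G# is an augmented third; apply that to each pitch.
Ab5 gives C#6
Ab4 gives C#5
Gb5 gives B5
Ab5 gives C#6
Cb5 gives E5
Ab5 gives C#6
A4 gives C##5
F3 gives A#3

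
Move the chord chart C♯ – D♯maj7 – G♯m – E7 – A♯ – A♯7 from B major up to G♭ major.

B major up to G♭ major is a diminished sixth; each chord root moves by that interval while the quality stays the same.
C♯: root C♯ up a diminished sixth → Ab, giving Ab.
D♯maj7: root D♯ up a diminished sixth → Bb, giving Bbmaj7.
G♯m: root G♯ up a diminished sixth → Eb, giving Ebm.
E7: root E up a diminished sixth → Cb, giving Cb7.
A♯: root A♯ up a diminished sixth → F, giving F.
A♯7: root A♯ up a diminished sixth → F, giving F7.

Ab Bbmaj7 Ebm Cb7 F F7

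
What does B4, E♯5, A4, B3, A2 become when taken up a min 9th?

C6 F#6 Bb5 C5 Bb3

B4 gives C6
E#5 gives F#6
A4 gives Bb5
B3 gives C5
A2 gives Bb3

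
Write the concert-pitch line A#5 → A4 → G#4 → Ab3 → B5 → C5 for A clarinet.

C#6 C5 B4 Cb4 D6 Eb5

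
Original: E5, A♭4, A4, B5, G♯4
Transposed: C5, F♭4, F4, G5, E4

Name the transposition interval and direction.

down a major third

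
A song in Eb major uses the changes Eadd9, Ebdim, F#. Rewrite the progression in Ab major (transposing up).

Aadd9 Abdim B

Eb major up to Ab major is a perfect fourth; each chord root moves by that interval while the quality stays the same.
Eadd9: root E up a perfect fourth → A, giving Aadd9.
Ebdim: root Eb up a perfect fourth → Ab, giving Abdim.
F#: root F# up a perfect fourth → B, giving B.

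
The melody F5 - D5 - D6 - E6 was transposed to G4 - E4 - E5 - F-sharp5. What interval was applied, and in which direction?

down a minor seventh

From F5 to G4 is 7 letter names — a seventh of some quality.
G4 to F5 is 10 semitones, which makes it a minor seventh; the second version is lower, so the direction is down.
Checking another pair — E6 → F#5 — gives the same interval.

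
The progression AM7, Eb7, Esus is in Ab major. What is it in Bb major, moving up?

BM7 F7 F#sus

Ab major up to Bb major is a major second; each chord root moves by that interval while the quality stays the same.
AM7: root A up a major second → B, giving BM7.
Eb7: root Eb up a major second → F, giving F7.
Esus: root E up a major second → F#, giving F#sus.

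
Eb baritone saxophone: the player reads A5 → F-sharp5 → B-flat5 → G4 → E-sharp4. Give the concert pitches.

Written C4 on the Eb baritone saxophone sounds as Eb2, a major thirteenth lower; apply that shift to every note.
A5 -> C4
F#5 -> A3
Bb5 -> Db4
G4 -> Bb2
E#4 -> G#2

C4 A3 Db4 Bb2 G#2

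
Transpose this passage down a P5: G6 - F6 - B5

C6 Bb5 E5

G6 to C6
F6 to Bb5
B5 to E5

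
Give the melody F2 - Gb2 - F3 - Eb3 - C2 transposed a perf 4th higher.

Bb2 Cb3 Bb3 Ab3 F2

F2: a fourth up reaches B, and 5 semitones makes it Bb2.
A perfect fourth up from Gb2 gives Cb3.
A perfect fourth up from F3 gives Bb3.
Eb3 up a perfect fourth is Ab3.
A perfect fourth up from C2 gives F2.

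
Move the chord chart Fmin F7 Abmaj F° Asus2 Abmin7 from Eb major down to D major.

Emin E7 Gmaj E° G#sus2 Gmin7

Eb major down to D major is a minor second; each chord root moves by that interval while the quality stays the same.
Fmin: root F down a minor second → E, giving Emin.
F7: root F down a minor second → E, giving E7.
Abmaj: root Ab down a minor second → G, giving Gmaj.
F°: root F down a minor second → E, giving E°.
Asus2: root A down a minor second → G#, giving G#sus2.
Abmin7: root Ab down a minor second → G, giving Gmin7.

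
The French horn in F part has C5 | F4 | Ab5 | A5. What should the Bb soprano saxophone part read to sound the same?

G4 C4 Eb5 E5

First find concert pitch: the French horn in F sounds a perfect fifth below written, so C5 F4 Ab5 A5 sounds F4 Bb3 Db5 D5.
Then write for Bb soprano saxophone: it sounds a major second below written, so the part must be a major second above concert.
F4 → G4
Bb3 → C4
Db5 → Eb5
D5 → E5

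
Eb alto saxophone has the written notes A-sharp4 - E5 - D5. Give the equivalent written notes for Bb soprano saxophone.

D#4 A4 G4

First find concert pitch: the Eb alto saxophone sounds a major sixth below written, so A-sharp4 E5 D5 sounds C#4 G4 F4.
Then write for Bb soprano saxophone: it sounds a major second below written, so the part must be a major second above concert.
C#4 → D#4
G4 → A4
F4 → G4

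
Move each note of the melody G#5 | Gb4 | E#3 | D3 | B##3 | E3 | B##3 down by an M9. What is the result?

F#4 Fb3 D#2 C2 A##2 D2 A##2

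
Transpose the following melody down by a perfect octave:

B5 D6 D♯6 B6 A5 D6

B5 gives B4
D6 gives D5
D#6 gives D#5
B6 gives B5
A5 gives A4
D6 gives D5

B4 D5 D#5 B5 A4 D5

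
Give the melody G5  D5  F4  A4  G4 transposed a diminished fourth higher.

Cb6 Gb5 Bbb4 Db5 Cb5

G5 to Cb6
D5 to Gb5
F4 to Bbb4
A4 to Db5
G4 to Cb5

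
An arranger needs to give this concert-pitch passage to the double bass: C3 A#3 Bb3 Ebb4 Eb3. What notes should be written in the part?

Written C4 sounds as C3 on the double bass, so concert pitches are written a perfect octave up.
C3 -> C4
A#3 -> A#4
Bb3 -> Bb4
Ebb4 -> Ebb5
Eb3 -> Eb4

C4 A#4 Bb4 Ebb5 Eb4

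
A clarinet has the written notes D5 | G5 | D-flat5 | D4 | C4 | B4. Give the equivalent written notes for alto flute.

E5 A5 Eb5 E4 D4 C#5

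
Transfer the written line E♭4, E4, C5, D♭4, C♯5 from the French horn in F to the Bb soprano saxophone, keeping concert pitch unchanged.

Bb3 B3 G4 Ab3 G#4

First find concert pitch: the French horn in F sounds a perfect fifth below written, so E♭4 E4 C5 D♭4 C♯5 sounds Ab3 A3 F4 Gb3 F#4.
Then write for Bb soprano saxophone: it sounds a major second below written, so the part must be a major second above concert.
Ab3 → Bb3
A3 → B3
F4 → G4
Gb3 → Ab3
F#4 → G#4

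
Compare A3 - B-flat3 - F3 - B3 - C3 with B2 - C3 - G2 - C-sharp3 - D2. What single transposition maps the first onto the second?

down a minor seventh

Take the first pair: A3 → B2. A to B spans 7 letter names, so the interval is some kind of seventh.
B2 to A3 is 10 semitones, which makes it a minor seventh; the second version is lower, so the direction is down.
Checking another pair — C3 → D2 — gives the same interval.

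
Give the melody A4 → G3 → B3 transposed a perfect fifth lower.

D4 C3 E3

A4 down a perfect fifth is D4.
G3 down a perfect fifth is C3.
B3: a fifth down reaches E, and 7 semitones makes it E3.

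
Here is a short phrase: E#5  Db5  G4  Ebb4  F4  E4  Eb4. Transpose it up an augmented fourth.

A##5 G5 C#5 Ab4 B4 A#4 A4

An augmented fourth up from E#5 gives A##5.
Db5 up an augmented fourth is G5.
G4: a fourth up reaches C, and 6 semitones makes it C#5.
Ebb4: a fourth up reaches A, and 6 semitones makes it Ab4.
F4 up an augmented fourth is B4.
E4 up an augmented fourth is A#4.
An augmented fourth up from Eb4 gives A4.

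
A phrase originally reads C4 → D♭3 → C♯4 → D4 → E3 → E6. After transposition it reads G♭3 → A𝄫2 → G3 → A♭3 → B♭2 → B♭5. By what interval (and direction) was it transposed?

down an augmented fourth

Take the first pair: C4 → Gb3. C to G spans 4 letter names, so the interval is some kind of fourth.
Gb3 to C4 is 6 semitones, which makes it an augmented fourth; the second version is lower, so the direction is down.
Checking another pair — E6 → Bb5 — gives the same interval.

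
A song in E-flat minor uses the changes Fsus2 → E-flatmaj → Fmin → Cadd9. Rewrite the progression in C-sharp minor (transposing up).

D#sus2 C#maj D#min A#add9

E-flat minor up to C-sharp minor is an augmented sixth; each chord root moves by that interval while the quality stays the same.
Fsus2: root F up an augmented sixth → D#, giving D#sus2.
E-flatmaj: root E-flat up an augmented sixth → C#, giving C#maj.
Fmin: root F up an augmented sixth → D#, giving D#min.
Cadd9: root C up an augmented sixth → A#, giving A#add9.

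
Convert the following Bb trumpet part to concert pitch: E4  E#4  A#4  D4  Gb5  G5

D4 D#4 G#4 C4 Fb5 F5

The Bb trumpet sounds a major second below written, so transpose each written note down a major second.
E4 → D4
E#4 → D#4
A#4 → G#4
D4 → C4
Gb5 → Fb5
G5 → F5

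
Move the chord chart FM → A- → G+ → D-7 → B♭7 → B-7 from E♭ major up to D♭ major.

EbM G- F+ C-7 Ab7 A-7

E♭ major up to D♭ major is a minor seventh; each chord root moves by that interval while the quality stays the same.
FM: root F up a minor seventh → Eb, giving EbM.
A-: root A up a minor seventh → G, giving G-.
G+: root G up a minor seventh → F, giving F+.
D-7: root D up a minor seventh → C, giving C-7.
B♭7: root B♭ up a minor seventh → Ab, giving Ab7.
B-7: root B up a minor seventh → A, giving A-7.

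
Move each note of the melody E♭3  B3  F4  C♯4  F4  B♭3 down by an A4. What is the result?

Eb3 becomes Bbb2
B3 becomes F3
F4 becomes Cb4
C#4 becomes G3
F4 becomes Cb4
Bb3 becomes Fb3

Bbb2 F3 Cb4 G3 Cb4 Fb3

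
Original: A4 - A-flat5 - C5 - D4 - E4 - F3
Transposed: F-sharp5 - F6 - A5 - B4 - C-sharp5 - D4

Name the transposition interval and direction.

up a major sixth

From A4 to F#5 is 6 letter names — a sixth of some quality.
A4 to F#5 is 9 semitones, which makes it a major sixth; the second version is higher, so the direction is up.
Checking another pair — F3 → D4 — gives the same interval.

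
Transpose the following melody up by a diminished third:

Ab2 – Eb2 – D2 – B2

Ab2 up a diminished third is Cbb3.
Eb2: a third up reaches G, and 2 semitones makes it Gbb2.
D2: a third up reaches F, and 2 semitones makes it Fb2.
B2 up a diminished third is Db3.

Cbb3 Gbb2 Fb2 Db3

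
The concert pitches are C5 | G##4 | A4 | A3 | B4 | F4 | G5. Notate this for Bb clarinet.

D5 A##4 B4 B3 C#5 G4 A5

Written C4 sounds as Bb3 on the Bb clarinet, so concert pitches are written a major second up.
C5 becomes D5
G##4 becomes A##4
A4 becomes B4
A3 becomes B3
B4 becomes C#5
F4 becomes G4
G5 becomes A5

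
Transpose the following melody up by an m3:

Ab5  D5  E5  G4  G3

Cb6 F5 G5 Bb4 Bb3

Ab5 → Cb6
D5 → F5
E5 → G5
G4 → Bb4
G3 → Bb3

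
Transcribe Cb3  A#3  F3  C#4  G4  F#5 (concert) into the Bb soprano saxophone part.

Db3 B#3 G3 D#4 A4 G#5

Written C4 sounds as Bb3 on the Bb soprano saxophone, so concert pitches are written a major second up.
Cb3 → Db3
A#3 → B#3
F3 → G3
C#4 → D#4
G4 → A4
F#5 → G#5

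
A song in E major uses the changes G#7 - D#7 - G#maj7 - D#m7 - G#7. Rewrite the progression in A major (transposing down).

C#7 G#7 C#maj7 G#m7 C#7

E major down to A major is a perfect fifth; each chord root moves by that interval while the quality stays the same.
G#7: root G# down a perfect fifth → C#, giving C#7.
D#7: root D# down a perfect fifth → G#, giving G#7.
G#maj7: root G# down a perfect fifth → C#, giving C#maj7.
D#m7: root D# down a perfect fifth → G#, giving G#m7.
G#7: root G# down a perfect fifth → C#, giving C#7.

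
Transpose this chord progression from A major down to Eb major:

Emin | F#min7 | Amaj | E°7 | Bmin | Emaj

A major down to Eb major is an augmented fourth; each chord root moves by that interval while the quality stays the same.
Emin: root E down an augmented fourth → Bb, giving Bbmin.
F#min7: root F# down an augmented fourth → C, giving Cmin7.
Amaj: root A down an augmented fourth → Eb, giving Ebmaj.
E°7: root E down an augmented fourth → Bb, giving Bb°7.
Bmin: root B down an augmented fourth → F, giving Fmin.
Emaj: root E down an augmented fourth → Bb, giving Bbmaj.

Bbmin Cmin7 Ebmaj Bb°7 Fmin Bbmaj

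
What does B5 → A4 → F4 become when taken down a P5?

E5 D4 Bb3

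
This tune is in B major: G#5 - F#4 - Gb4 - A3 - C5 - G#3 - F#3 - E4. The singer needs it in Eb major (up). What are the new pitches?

C6 Bb4 Cbb5 Db4 Fb5 C4 Bb3 Ab4

From B up to Eb is a diminished fourth; apply that to each pitch.
G#5 to C6
F#4 to Bb4
Gb4 to Cbb5
A3 to Db4
C5 to Fb5
G#3 to C4
F#3 to Bb3
E4 to Ab4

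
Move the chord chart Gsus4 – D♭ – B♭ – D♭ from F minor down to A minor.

F minor down to A minor is a minor sixth; each chord root moves by that interval while the quality stays the same.
Gsus4: root G down a minor sixth → B, giving Bsus4.
D♭: root D♭ down a minor sixth → F, giving F.
B♭: root B♭ down a minor sixth → D, giving D.
D♭: root D♭ down a minor sixth → F, giving F.

Bsus4 F D F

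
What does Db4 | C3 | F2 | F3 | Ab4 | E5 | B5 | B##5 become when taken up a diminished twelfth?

Abb5 Gb4 Cb4 Cb5 Ebb6 Bb6 F7 F##7

Db4 to Abb5
C3 to Gb4
F2 to Cb4
F3 to Cb5
Ab4 to Ebb6
E5 to Bb6
B5 to F7
B##5 to F##7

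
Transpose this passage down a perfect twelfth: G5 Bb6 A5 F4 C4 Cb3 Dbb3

C4 Eb5 D4 Bb2 F2 Fb1 Gbb1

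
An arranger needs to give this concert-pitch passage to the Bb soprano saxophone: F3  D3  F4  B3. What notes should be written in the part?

G3 E3 G4 C#4

The Bb soprano saxophone sounds a major second below written, so the written part must be a major second above concert — transpose each note up.
F3 -> G3
D3 -> E3
F4 -> G4
B3 -> C#4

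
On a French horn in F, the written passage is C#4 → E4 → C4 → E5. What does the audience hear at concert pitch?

F#3 A3 F3 A4

The French horn in F sounds a perfect fifth below written, so transpose each written note down a perfect fifth.
C#4 becomes F#3
E4 becomes A3
C4 becomes F3
E5 becomes A4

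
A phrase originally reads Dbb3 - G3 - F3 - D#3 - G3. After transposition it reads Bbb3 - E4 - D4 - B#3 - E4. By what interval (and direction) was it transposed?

up a major sixth

From Dbb3 to Bbb3 is 6 letter names — a sixth of some quality.
Dbb3 to Bbb3 is 9 semitones, which makes it a major sixth; the second version is higher, so the direction is up.
Checking another pair — G3 → E4 — gives the same interval.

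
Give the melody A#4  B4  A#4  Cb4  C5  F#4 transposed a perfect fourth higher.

D#5 E5 D#5 Fb4 F5 B4

A#4: a fourth up reaches D, and 5 semitones makes it D#5.
B4: a fourth up reaches E, and 5 semitones makes it E5.
A#4: a fourth up reaches D, and 5 semitones makes it D#5.
A perfect fourth up from Cb4 gives Fb4.
C5 up a perfect fourth is F5.
A perfect fourth up from F#4 gives B4.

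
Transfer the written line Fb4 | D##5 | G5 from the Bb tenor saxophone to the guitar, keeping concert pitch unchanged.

Ebb4 C##5 F5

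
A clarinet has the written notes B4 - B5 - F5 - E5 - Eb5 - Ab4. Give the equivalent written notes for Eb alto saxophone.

E#5 E#6 B5 A#5 A5 D5

First find concert pitch: the A clarinet sounds a minor third below written, so B4 B5 F5 E5 Eb5 Ab4 sounds G#4 G#5 D5 C#5 C5 F4.
Then write for Eb alto saxophone: it sounds a major sixth below written, so the part must be a major sixth above concert.
G#4 → E#5
G#5 → E#6
D5 → B5
C#5 → A#5
C5 → A5
F4 → D5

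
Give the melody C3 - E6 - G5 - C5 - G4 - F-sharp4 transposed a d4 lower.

C3 gives G#2
E6 gives B#5
G5 gives D#5
C5 gives G#4
G4 gives D#4
F#4 gives C##4

G#2 B#5 D#5 G#4 D#4 C##4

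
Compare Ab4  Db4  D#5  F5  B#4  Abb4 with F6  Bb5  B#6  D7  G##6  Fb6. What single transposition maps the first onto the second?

up a major thirteenth

Take the first pair: Ab4 → F6. A to F spans 13 letter names, so the interval is some kind of thirteenth.
Ab4 to F6 is 21 semitones, which makes it a major thirteenth; the second version is higher, so the direction is up.
Checking another pair — Abb4 → Fb6 — gives the same interval.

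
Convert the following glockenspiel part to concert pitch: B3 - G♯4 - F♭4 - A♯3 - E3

B5 G#6 Fb6 A#5 E5

Written C4 on the glockenspiel sounds as C6, a perfect fifteenth higher; apply that shift to every note.
B3 -> B5
G#4 -> G#6
Fb4 -> Fb6
A#3 -> A#5
E3 -> E5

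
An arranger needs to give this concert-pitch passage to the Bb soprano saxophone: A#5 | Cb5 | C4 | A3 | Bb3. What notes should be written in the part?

B#5 Db5 D4 B3 C4

The Bb soprano saxophone sounds a major second below written, so the written part must be a major second above concert — transpose each note up.
A#5 gives B#5
Cb5 gives Db5
C4 gives D4
A3 gives B3
Bb3 gives C4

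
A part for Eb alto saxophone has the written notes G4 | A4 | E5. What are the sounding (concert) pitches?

Written C4 on the Eb alto saxophone sounds as Eb3, a major sixth lower; apply that shift to every note.
G4 becomes Bb3
A4 becomes C4
E5 becomes G4

Bb3 C4 G4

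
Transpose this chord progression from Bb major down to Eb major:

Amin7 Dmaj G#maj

Dmin7 Gmaj C#maj

Bb major down to Eb major is a perfect fifth; each chord root moves by that interval while the quality stays the same.
Amin7: root A down a perfect fifth → D, giving Dmin7.
Dmaj: root D down a perfect fifth → G, giving Gmaj.
G#maj: root G# down a perfect fifth → C#, giving C#maj.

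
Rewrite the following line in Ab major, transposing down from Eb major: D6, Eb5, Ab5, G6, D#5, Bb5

G5 Ab4 Db5 C6 G#4 Eb5

From Eb down to Ab is a perfect fifth; apply that to each pitch.
D6 becomes G5
Eb5 becomes Ab4
Ab5 becomes Db5
G6 becomes C6
D#5 becomes G#4
Bb5 becomes Eb5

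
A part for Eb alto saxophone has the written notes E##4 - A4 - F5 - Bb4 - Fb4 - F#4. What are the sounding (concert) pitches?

The Eb alto saxophone sounds a major sixth below written, so transpose each written note down a major sixth.
E##4 gives G##3
A4 gives C4
F5 gives Ab4
Bb4 gives Db4
Fb4 gives Abb3
F#4 gives A3

G##3 C4 Ab4 Db4 Abb3 A3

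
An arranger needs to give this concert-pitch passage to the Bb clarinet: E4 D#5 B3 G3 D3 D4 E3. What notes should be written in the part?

The Bb clarinet sounds a major second below written, so the written part must be a major second above concert — transpose each note up.
E4 becomes F#4
D#5 becomes E#5
B3 becomes C#4
G3 becomes A3
D3 becomes E3
D4 becomes E4
E3 becomes F#3

F#4 E#5 C#4 A3 E3 E4 F#3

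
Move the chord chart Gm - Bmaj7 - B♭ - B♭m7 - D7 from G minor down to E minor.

Em G#maj7 G Gm7 B7

G minor down to E minor is a minor third; each chord root moves by that interval while the quality stays the same.
Gm: root G down a minor third → E, giving Em.
Bmaj7: root B down a minor third → G#, giving G#maj7.
B♭: root B♭ down a minor third → G, giving G.
B♭m7: root B♭ down a minor third → G, giving Gm7.
D7: root D down a minor third → B, giving B7.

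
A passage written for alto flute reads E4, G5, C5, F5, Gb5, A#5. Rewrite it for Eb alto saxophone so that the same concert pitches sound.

First find concert pitch: the alto flute sounds a perfect fourth below written, so E4 G5 C5 F5 Gb5 A#5 sounds B3 D5 G4 C5 Db5 E#5.
Then write for Eb alto saxophone: it sounds a major sixth below written, so the part must be a major sixth above concert.
B3 → G#4
D5 → B5
G4 → E5
C5 → A5
Db5 → Bb5
E#5 → C##6

G#4 B5 E5 A5 Bb5 C##6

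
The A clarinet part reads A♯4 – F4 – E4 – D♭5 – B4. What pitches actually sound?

Written C4 on the A clarinet sounds as A3, a minor third lower; apply that shift to every note.
A#4 gives F##4
F4 gives D4
E4 gives C#4
Db5 gives Bb4
B4 gives G#4

F##4 D4 C#4 Bb4 G#4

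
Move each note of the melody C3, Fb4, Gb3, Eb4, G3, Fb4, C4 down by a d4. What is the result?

G#2 C4 D3 B3 D#3 C4 G#3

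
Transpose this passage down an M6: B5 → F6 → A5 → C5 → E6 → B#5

D5 Ab5 C5 Eb4 G5 D#5

B5: a sixth down reaches D, and 9 semitones makes it D5.
F6 down a major sixth is Ab5.
A major sixth down from A5 gives C5.
C5 down a major sixth is Eb4.
E6 down a major sixth is G5.
B#5 down a major sixth is D#5.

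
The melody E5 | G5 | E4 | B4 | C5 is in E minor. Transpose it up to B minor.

B5 D6 B4 F#5 G5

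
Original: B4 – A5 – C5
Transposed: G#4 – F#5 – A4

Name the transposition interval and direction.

Take the first pair: B4 → G#4. B to G spans 3 letter names, so the interval is some kind of third.
G#4 to B4 is 3 semitones, which makes it a minor third; the second version is lower, so the direction is down.
Checking another pair — C5 → A4 — gives the same interval.

down a minor third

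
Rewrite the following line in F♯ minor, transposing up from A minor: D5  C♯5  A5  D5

B5 A#5 F#6 B5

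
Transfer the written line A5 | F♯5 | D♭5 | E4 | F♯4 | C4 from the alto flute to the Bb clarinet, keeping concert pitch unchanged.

First find concert pitch: the alto flute sounds a perfect fourth below written, so A5 F♯5 D♭5 E4 F♯4 C4 sounds E5 C#5 Ab4 B3 C#4 G3.
Then write for Bb clarinet: it sounds a major second below written, so the part must be a major second above concert.
E5 → F#5
C#5 → D#5
Ab4 → Bb4
B3 → C#4
C#4 → D#4
G3 → A3

F#5 D#5 Bb4 C#4 D#4 A3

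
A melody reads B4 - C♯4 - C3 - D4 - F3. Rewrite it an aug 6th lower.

Db4 Eb3 Ebb2 Fb3 Abb2

B4: a sixth down reaches D, and 10 semitones makes it Db4.
C#4: a sixth down reaches E, and 10 semitones makes it Eb3.
C3: a sixth down reaches E, and 10 semitones makes it Ebb2.
D4: a sixth down reaches F, and 10 semitones makes it Fb3.
F3: a sixth down reaches A, and 10 semitones makes it Abb2.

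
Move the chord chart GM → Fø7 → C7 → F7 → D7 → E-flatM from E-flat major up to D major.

F#M Eø7 B7 E7 C#7 DM

E-flat major up to D major is a major seventh; each chord root moves by that interval while the quality stays the same.
GM: root G up a major seventh → F#, giving F#M.
Fø7: root F up a major seventh → E, giving Eø7.
C7: root C up a major seventh → B, giving B7.
F7: root F up a major seventh → E, giving E7.
D7: root D up a major seventh → C#, giving C#7.
E-flatM: root E-flat up a major seventh → D, giving DM.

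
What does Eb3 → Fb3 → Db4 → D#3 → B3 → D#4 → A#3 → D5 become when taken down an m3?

C3 Db3 Bb3 B#2 G#3 B#3 F##3 B4

Eb3 to C3
Fb3 to Db3
Db4 to Bb3
D#3 to B#2
B3 to G#3
D#4 to B#3
A#3 to F##3
D5 to B4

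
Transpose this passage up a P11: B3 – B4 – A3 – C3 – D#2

B3: an eleventh up reaches E, and 17 semitones makes it E5.
B4 up a perfect eleventh is E6.
A3: an eleventh up reaches D, and 17 semitones makes it D5.
C3 up a perfect eleventh is F4.
D#2 up a perfect eleventh is G#3.

E5 E6 D5 F4 G#3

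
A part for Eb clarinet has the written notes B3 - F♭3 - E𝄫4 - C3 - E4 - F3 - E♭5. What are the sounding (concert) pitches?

D4 Abb3 Gbb4 Eb3 G4 Ab3 Gb5

The Eb clarinet sounds a minor third above written, so transpose each written note up a minor third.
B3 gives D4
Fb3 gives Abb3
Ebb4 gives Gbb4
C3 gives Eb3
E4 gives G4
F3 gives Ab3
Eb5 gives Gb5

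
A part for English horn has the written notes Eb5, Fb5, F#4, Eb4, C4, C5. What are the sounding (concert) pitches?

Ab4 Bbb4 B3 Ab3 F3 F4

Written C4 on the English horn sounds as F3, a perfect fifth lower; apply that shift to every note.
Eb5 → Ab4
Fb5 → Bbb4
F#4 → B3
Eb4 → Ab3
C4 → F3
C5 → F4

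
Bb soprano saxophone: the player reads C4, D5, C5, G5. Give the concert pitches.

Bb3 C5 Bb4 F5

The Bb soprano saxophone sounds a major second below written, so transpose each written note down a major second.
C4 -> Bb3
D5 -> C5
C5 -> Bb4
G5 -> F5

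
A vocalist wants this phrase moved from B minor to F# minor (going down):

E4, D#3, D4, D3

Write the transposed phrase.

B3 A#2 A3 A2

From B down to F# is a perfect fourth; apply that to each pitch.
E4 becomes B3
D#3 becomes A#2
D4 becomes A3
D3 becomes A2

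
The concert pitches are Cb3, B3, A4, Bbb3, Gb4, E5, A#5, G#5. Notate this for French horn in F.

Gb3 F#4 E5 Fb4 Db5 B5 E#6 D#6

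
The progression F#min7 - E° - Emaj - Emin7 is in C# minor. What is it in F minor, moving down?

Bbmin7 Ab° Abmaj Abmin7

C# minor down to F minor is an augmented fifth; each chord root moves by that interval while the quality stays the same.
F#min7: root F# down an augmented fifth → Bb, giving Bbmin7.
E°: root E down an augmented fifth → Ab, giving Ab°.
Emaj: root E down an augmented fifth → Ab, giving Abmaj.
Emin7: root E down an augmented fifth → Ab, giving Abmin7.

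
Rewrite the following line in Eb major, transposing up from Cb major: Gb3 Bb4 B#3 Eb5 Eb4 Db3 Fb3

Bb3 D5 D##4 G5 G4 F3 Ab3

From Cb up to Eb is a major third; apply that to each pitch.
Gb3 to Bb3
Bb4 to D5
B#3 to D##4
Eb5 to G5
Eb4 to G4
Db3 to F3
Fb3 to Ab3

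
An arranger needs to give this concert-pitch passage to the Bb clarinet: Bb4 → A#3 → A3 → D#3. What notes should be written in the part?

Written C4 sounds as Bb3 on the Bb clarinet, so concert pitches are written a major second up.
Bb4 becomes C5
A#3 becomes B#3
A3 becomes B3
D#3 becomes E#3

C5 B#3 B3 E#3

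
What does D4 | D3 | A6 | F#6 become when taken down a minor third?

A minor third down from D4 gives B3.
A minor third down from D3 gives B2.
A6 down a minor third is F#6.
F#6: a third down reaches D, and 3 semitones makes it D#6.

B3 B2 F#6 D#6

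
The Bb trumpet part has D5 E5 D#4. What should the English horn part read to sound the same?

G5 A5 G#4

First find concert pitch: the Bb trumpet sounds a major second below written, so D5 E5 D#4 sounds C5 D5 C#4.
Then write for English horn: it sounds a perfect fifth below written, so the part must be a perfect fifth above concert.
C5 → G5
D5 → A5
C#4 → G#4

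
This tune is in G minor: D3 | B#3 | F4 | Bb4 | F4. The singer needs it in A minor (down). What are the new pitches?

E2 C##3 G3 C4 G3

From G down to A is a minor seventh; apply that to each pitch.
D3 -> E2
B#3 -> C##3
F4 -> G3
Bb4 -> C4
F4 -> G3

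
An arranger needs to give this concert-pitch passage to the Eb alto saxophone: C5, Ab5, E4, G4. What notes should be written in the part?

A5 F6 C#5 E5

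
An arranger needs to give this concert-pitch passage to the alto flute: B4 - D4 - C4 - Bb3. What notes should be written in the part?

Written C4 sounds as G3 on the alto flute, so concert pitches are written a perfect fourth up.
B4 becomes E5
D4 becomes G4
C4 becomes F4
Bb3 becomes Eb4

E5 G4 F4 Eb4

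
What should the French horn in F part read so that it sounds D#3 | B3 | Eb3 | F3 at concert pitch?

The French horn in F sounds a perfect fifth below written, so the written part must be a perfect fifth above concert — transpose each note up.
D#3 -> A#3
B3 -> F#4
Eb3 -> Bb3
F3 -> C4

A#3 F#4 Bb3 C4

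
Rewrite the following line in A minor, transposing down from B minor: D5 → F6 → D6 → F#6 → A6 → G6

C5 Eb6 C6 E6 G6 F6

From B down to A is a major second; apply that to each pitch.
D5 becomes C5
F6 becomes Eb6
D6 becomes C6
F#6 becomes E6
A6 becomes G6
G6 becomes F6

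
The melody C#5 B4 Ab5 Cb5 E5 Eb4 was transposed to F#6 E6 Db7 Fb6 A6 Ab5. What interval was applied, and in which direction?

Take the first pair: C#5 → F#6. C to F spans 11 letter names, so the interval is some kind of eleventh.
C#5 to F#6 is 17 semitones, which makes it a perfect eleventh; the second version is higher, so the direction is up.
Checking another pair — Eb4 → Ab5 — gives the same interval.

up a perfect eleventh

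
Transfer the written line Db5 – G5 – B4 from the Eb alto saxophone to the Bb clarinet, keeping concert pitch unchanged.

Gb4 C5 E4

First find concert pitch: the Eb alto saxophone sounds a major sixth below written, so Db5 G5 B4 sounds Fb4 Bb4 D4.
Then write for Bb clarinet: it sounds a major second below written, so the part must be a major second above concert.
Fb4 → Gb4
Bb4 → C5
D4 → E4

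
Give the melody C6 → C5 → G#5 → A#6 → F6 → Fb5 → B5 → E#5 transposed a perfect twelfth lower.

C6: a twelfth down reaches F, and 19 semitones makes it F4.
C5 down a perfect twelfth is F3.
G#5 down a perfect twelfth is C#4.
A perfect twelfth down from A#6 gives D#5.
F6 down a perfect twelfth is Bb4.
Fb5 down a perfect twelfth is Bbb3.
B5 down a perfect twelfth is E4.
A perfect twelfth down from E#5 gives A#3.

F4 F3 C#4 D#5 Bb4 Bbb3 E4 A#3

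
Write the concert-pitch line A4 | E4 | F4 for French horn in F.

E5 B4 C5

The French horn in F sounds a perfect fifth below written, so the written part must be a perfect fifth above concert — transpose each note up.
A4 -> E5
E4 -> B4
F4 -> C5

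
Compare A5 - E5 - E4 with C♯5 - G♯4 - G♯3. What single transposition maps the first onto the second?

down a minor sixth

From A5 to C#5 is 6 letter names — a sixth of some quality.
C#5 to A5 is 8 semitones, which makes it a minor sixth; the second version is lower, so the direction is down.
Checking another pair — E4 → G#3 — gives the same interval.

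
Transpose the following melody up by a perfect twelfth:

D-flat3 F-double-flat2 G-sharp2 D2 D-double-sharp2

Db3 up a perfect twelfth is Ab4.
Fbb2 up a perfect twelfth is Cbb4.
G#2: a twelfth up reaches D, and 19 semitones makes it D#4.
D2 up a perfect twelfth is A3.
A perfect twelfth up from D##2 gives A##3.

Ab4 Cbb4 D#4 A3 A##3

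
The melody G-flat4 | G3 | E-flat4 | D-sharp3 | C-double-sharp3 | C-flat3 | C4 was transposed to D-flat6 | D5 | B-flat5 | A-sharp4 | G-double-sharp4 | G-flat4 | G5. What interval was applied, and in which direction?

Take the first pair: Gb4 → Db6. G to D spans 12 letter names, so the interval is some kind of twelfth.
Gb4 to Db6 is 19 semitones, which makes it a perfect twelfth; the second version is higher, so the direction is up.
Checking another pair — C4 → G5 — gives the same interval.

up a perfect twelfth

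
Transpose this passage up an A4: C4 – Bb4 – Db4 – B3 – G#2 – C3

F#4 E5 G4 E#4 C##3 F#3

C4 gives F#4
Bb4 gives E5
Db4 gives G4
B3 gives E#4
G#2 gives C##3
C3 gives F#3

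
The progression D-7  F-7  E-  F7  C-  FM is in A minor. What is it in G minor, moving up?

C-7 Eb-7 D- Eb7 Bb- EbM

A minor up to G minor is a minor seventh; each chord root moves by that interval while the quality stays the same.
D-7: root D up a minor seventh → C, giving C-7.
F-7: root F up a minor seventh → Eb, giving Eb-7.
E-: root E up a minor seventh → D, giving D-.
F7: root F up a minor seventh → Eb, giving Eb7.
C-: root C up a minor seventh → Bb, giving Bb-.
FM: root F up a minor seventh → Eb, giving EbM.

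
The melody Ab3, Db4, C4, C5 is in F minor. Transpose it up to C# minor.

F minor to C# minor up is an augmented fifth, so every note moves up by that interval.
Ab3 becomes E4
Db4 becomes A4
C4 becomes G#4
C5 becomes G#5

E4 A4 G#4 G#5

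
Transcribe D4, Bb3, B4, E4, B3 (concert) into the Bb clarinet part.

E4 C4 C#5 F#4 C#4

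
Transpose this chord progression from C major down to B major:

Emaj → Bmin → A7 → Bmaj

D#maj A#min G#7 A#maj

C major down to B major is a minor second; each chord root moves by that interval while the quality stays the same.
Emaj: root E down a minor second → D#, giving D#maj.
Bmin: root B down a minor second → A#, giving A#min.
A7: root A down a minor second → G#, giving G#7.
Bmaj: root B down a minor second → A#, giving A#maj.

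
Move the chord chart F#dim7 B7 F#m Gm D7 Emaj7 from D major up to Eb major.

Gdim7 C7 Gm Abm Eb7 Fmaj7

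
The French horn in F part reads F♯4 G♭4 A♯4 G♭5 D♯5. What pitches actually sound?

B3 Cb4 D#4 Cb5 G#4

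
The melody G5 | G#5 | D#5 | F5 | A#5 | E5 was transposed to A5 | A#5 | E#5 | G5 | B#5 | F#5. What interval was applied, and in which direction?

From G5 to A5 is 2 letter names — a second of some quality.
G5 to A5 is 2 semitones, which makes it a major second; the second version is higher, so the direction is up.
Checking another pair — E5 → F#5 — gives the same interval.

up a major second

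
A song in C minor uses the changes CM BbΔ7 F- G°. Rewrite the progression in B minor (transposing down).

BM AΔ7 E- F#°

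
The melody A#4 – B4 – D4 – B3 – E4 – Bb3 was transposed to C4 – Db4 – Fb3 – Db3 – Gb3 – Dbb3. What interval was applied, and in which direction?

down an augmented sixth

From A#4 to C4 is 6 letter names — a sixth of some quality.
C4 to A#4 is 10 semitones, which makes it an augmented sixth; the second version is lower, so the direction is down.
Checking another pair — Bb3 → Dbb3 — gives the same interval.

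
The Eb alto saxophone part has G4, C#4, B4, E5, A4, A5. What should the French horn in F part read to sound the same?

F4 B3 A4 D5 G4 G5

First find concert pitch: the Eb alto saxophone sounds a major sixth below written, so G4 C#4 B4 E5 A4 A5 sounds Bb3 E3 D4 G4 C4 C5.
Then write for French horn in F: it sounds a perfect fifth below written, so the part must be a perfect fifth above concert.
Bb3 → F4
E3 → B3
D4 → A4
G4 → D5
C4 → G4
C5 → G5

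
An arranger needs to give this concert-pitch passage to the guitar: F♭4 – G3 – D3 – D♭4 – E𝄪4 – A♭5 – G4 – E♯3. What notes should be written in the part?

The guitar sounds a perfect octave below written, so the written part must be a perfect octave above concert — transpose each note up.
Fb4 becomes Fb5
G3 becomes G4
D3 becomes D4
Db4 becomes Db5
E##4 becomes E##5
Ab5 becomes Ab6
G4 becomes G5
E#3 becomes E#4

Fb5 G4 D4 Db5 E##5 Ab6 G5 E#4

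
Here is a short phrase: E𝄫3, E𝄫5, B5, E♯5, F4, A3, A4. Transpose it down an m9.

Ebb3: a ninth down reaches D, and 13 semitones makes it Db2.
A minor ninth down from Ebb5 gives Db4.
B5: a ninth down reaches A, and 13 semitones makes it A#4.
E#5: a ninth down reaches D, and 13 semitones makes it D##4.
F4 down a minor ninth is E3.
A minor ninth down from A3 gives G#2.
A4 down a minor ninth is G#3.

Db2 Db4 A#4 D##4 E3 G#2 G#3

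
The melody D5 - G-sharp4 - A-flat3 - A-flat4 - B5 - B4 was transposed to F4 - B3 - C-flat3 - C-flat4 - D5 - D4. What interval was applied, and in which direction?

down a major sixth

From D5 to F4 is 6 letter names — a sixth of some quality.
F4 to D5 is 9 semitones, which makes it a major sixth; the second version is lower, so the direction is down.
Checking another pair — B4 → D4 — gives the same interval.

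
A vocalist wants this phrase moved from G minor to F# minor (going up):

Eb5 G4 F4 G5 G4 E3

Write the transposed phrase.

D6 F#5 E5 F#6 F#5 D#4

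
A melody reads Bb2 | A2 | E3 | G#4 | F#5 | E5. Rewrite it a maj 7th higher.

A3 G#3 D#4 F##5 E#6 D#6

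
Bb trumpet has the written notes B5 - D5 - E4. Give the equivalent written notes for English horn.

E6 G5 A4

First find concert pitch: the Bb trumpet sounds a major second below written, so B5 D5 E4 sounds A5 C5 D4.
Then write for English horn: it sounds a perfect fifth below written, so the part must be a perfect fifth above concert.
A5 → E6
C5 → G5
D4 → A4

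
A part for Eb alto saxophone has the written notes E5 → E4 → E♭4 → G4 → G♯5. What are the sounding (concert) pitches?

The Eb alto saxophone sounds a major sixth below written, so transpose each written note down a major sixth.
E5 becomes G4
E4 becomes G3
Eb4 becomes Gb3
G4 becomes Bb3
G#5 becomes B4

G4 G3 Gb3 Bb3 B4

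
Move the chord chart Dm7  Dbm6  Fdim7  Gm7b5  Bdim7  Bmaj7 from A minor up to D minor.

Gm7 Gbm6 Bbdim7 Cm7b5 Edim7 Emaj7

A minor up to D minor is a perfect fourth; each chord root moves by that interval while the quality stays the same.
Dm7: root D up a perfect fourth → G, giving Gm7.
Dbm6: root Db up a perfect fourth → Gb, giving Gbm6.
Fdim7: root F up a perfect fourth → Bb, giving Bbdim7.
Gm7b5: root G up a perfect fourth → C, giving Cm7b5.
Bdim7: root B up a perfect fourth → E, giving Edim7.
Bmaj7: root B up a perfect fourth → E, giving Emaj7.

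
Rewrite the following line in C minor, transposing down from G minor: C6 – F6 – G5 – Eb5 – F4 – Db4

F5 Bb5 C5 Ab4 Bb3 Gb3

G minor to C minor down is a perfect fifth, so every note moves down by that interval.
C6 gives F5
F6 gives Bb5
G5 gives C5
Eb5 gives Ab4
F4 gives Bb3
Db4 gives Gb3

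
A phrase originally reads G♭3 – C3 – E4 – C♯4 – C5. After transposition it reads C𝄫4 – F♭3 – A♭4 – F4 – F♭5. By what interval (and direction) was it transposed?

up a diminished fourth

Take the first pair: Gb3 → Cbb4. G to C spans 4 letter names, so the interval is some kind of fourth.
Gb3 to Cbb4 is 4 semitones, which makes it a diminished fourth; the second version is higher, so the direction is up.
Checking another pair — C5 → Fb5 — gives the same interval.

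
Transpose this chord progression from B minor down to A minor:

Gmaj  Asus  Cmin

B minor down to A minor is a major second; each chord root moves by that interval while the quality stays the same.
Gmaj: root G down a major second → F, giving Fmaj.
Asus: root A down a major second → G, giving Gsus.
Cmin: root C down a major second → Bb, giving Bbmin.

Fmaj Gsus Bbmin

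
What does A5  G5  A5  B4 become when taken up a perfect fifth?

E6 D6 E6 F#5

A5: a fifth up reaches E, and 7 semitones makes it E6.
G5 up a perfect fifth is D6.
A5 up a perfect fifth is E6.
B4 up a perfect fifth is F#5.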